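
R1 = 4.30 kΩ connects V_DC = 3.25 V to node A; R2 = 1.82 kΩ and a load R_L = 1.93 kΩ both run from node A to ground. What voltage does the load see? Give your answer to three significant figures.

The load sits in parallel with R2, giving an effective lower resistance R2' = R2·R_L/(R2+R_L) = 0.9367 kΩ.
Now apply the divider: V_out = 3.25 × 0.1789 = 0.5813 V.

V_out ≈ 0.581 V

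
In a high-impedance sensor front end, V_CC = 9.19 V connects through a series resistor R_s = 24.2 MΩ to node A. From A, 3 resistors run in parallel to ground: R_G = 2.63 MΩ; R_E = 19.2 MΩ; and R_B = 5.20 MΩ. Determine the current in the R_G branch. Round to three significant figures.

Combine the parallel branches: R_p = (1/2.63 + 1/19.2 + 1/5.20)⁻¹ = 1.601 MΩ.
V_A by voltage divider: V_A = 9.19 × 1.601/(24.2 + 1.601) = 0.5702 V.
I(R_G) = V_A / R_G = 0.5702/2.63 = 0.2168 µA.

I ≈ 0.217 µA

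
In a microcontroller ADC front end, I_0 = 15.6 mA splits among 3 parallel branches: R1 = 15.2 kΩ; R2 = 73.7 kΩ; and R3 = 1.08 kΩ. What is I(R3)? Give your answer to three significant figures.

Conductances: ΣG = 1/15.2 + 1/73.7 + 1/1.08 = 1.005 (1/kΩ).
Current divider: I(R3) = I_0 · G_k/ΣG = 15.6 × (0.9259/1.005) = 15.6 × 0.9211 = 14.37 mA.

I ≈ 14.4 mA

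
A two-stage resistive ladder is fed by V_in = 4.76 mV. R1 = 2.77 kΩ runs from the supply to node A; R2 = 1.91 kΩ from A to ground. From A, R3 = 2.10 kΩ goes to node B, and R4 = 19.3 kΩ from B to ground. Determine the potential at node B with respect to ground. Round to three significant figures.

Looking into the second stage from A: R3 + R4 = 21.40 kΩ appears in parallel with R2.
Effective lower resistance at A: R2 ‖ 21.40 = 1.753 kΩ.
First divider: V_A = V_in · 1.753/(2.77 + 1.753) = 1.845 mV.
Stage 2 is unloaded, so V_B = V_A · R4/(R3+R4) = 1.845 × 19.3/21.40 = 1.664 mV.

V_B ≈ 1.66 mV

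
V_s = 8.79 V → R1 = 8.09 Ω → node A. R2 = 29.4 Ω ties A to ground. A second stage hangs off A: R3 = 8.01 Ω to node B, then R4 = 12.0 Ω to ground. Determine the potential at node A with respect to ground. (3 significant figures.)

Node A sees R2 in parallel with the series input of stage 2, R3 + R4 = 20.01 Ω.
R2 ‖ (R3+R4) = 11.91 Ω.
So V_A = 8.79 × 0.5954 = 5.234 V.

V_A ≈ 5.23 V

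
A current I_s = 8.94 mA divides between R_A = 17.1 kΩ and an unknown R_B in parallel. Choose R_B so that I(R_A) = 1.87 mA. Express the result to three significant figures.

The fraction through R_A equals R_B/(R_A+R_B).
With f = 0.2092, R_B = R_A · f/(1−f) = 17.1 × 0.2645 = 4.523 kΩ.

R_B ≈ 4.52 kΩ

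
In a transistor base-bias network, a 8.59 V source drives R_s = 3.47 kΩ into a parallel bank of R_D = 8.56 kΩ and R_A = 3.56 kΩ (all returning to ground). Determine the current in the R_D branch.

I ≈ 0.422 mA

Parallel bank: R_p = 1/(1/8.56 + 1/3.56) = 2.514 kΩ.
V_A = 8.59 × 2.514/5.984 = 3.609 V.
I(R_D) = V_A / R_D = 3.609/8.56 = 0.4216 mA.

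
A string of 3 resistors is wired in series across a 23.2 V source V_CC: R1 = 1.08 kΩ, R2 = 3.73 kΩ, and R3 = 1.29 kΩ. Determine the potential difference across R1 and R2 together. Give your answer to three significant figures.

V ≈ 18.3 V

Total series resistance ΣR = 1.08 + 3.73 + 1.29 = 6.100 kΩ.
R_{R1..R2} = 1.08 + 3.73 = 4.810 kΩ.
By the voltage-divider rule, V = 23.2 × 4.810/6.100 = 18.29 V.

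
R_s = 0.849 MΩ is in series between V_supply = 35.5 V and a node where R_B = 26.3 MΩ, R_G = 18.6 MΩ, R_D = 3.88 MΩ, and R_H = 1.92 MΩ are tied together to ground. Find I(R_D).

Equivalent of the parallel group: R_p = 1.149 MΩ.
V_A by voltage divider: V_A = 35.5 × 1.149/(0.849 + 1.149) = 20.41 V.
I(R_D) = V_A / R_D = 20.41/3.88 = 5.262 µA.

I ≈ 5.26 µA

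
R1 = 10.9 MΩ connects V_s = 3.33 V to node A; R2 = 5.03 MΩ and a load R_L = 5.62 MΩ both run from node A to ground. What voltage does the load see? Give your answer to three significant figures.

R2 ‖ R_L = (5.03 × 5.62)/(5.03 + 5.62) = 2.654 MΩ.
Voltage divider with the loaded lower leg: V_out = 3.33 × 2.654/(10.9 + 2.654) = 3.33 × 0.1958 = 0.6521 V.

V_out ≈ 0.652 V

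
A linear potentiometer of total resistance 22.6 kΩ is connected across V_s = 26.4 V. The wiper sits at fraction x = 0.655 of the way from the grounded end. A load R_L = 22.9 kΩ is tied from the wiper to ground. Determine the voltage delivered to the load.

The pot divides into 7.797 kΩ above the wiper and 14.80 kΩ below.
Lower segment in parallel with the load: 14.80 ‖ 22.9 = 8.991 kΩ.
Then V_out = V_s · 8.991/(7.797 + 8.991) = 14.14 V.

V_out ≈ 14.1 V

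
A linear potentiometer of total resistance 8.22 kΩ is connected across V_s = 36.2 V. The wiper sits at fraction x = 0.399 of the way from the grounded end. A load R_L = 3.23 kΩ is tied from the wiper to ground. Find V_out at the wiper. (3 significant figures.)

Lower segment x·R_p = 3.280 kΩ; upper segment (1−x)·R_p = 4.940 kΩ.
(x·R_p) ‖ R_L = 1.627 kΩ.
V_out = 36.2 × 1.627/(4.940 + 1.627) = 8.970 V.
(Unloaded: V_out = x·V_s = 14.4 V.)

V_out ≈ 8.97 V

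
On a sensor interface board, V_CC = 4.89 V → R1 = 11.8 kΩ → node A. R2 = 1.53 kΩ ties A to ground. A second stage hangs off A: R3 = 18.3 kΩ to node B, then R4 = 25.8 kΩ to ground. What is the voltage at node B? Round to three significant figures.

V_B ≈ 0.319 V

The second stage (R3 + R4 = 44.10 kΩ) loads node A in parallel with R2.
Effective lower resistance at A: R2 ‖ 44.10 = 1.479 kΩ.
First divider: V_A = V_CC · 1.479/(11.8 + 1.479) = 0.5445 V.
Then the unloaded second divider: V_B = V_A × R4/(R3+R4) = 0.5445 × 0.5850 = 0.3186 V.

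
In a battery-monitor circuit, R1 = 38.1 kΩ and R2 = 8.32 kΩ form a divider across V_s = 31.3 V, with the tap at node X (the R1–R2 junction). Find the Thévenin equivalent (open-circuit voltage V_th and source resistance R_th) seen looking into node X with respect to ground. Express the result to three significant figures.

Open-circuit (no load on X): V_th = V_s · R2/(R1 + R2) = 31.3 × 8.32/(38.10 + 8.32) = 5.610 V.
With V_s suppressed (replaced by a short), R_th = R1 ‖ R2 = (38.10 × 8.32)/(38.10 + 8.32) = 6.829 kΩ.

V_th ≈ 5.61 V, R_th ≈ 6.83 kΩ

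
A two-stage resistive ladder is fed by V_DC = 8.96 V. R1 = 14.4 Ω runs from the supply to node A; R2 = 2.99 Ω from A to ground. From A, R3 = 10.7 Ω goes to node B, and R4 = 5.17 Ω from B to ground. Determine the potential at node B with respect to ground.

Node A sees R2 in parallel with the series input of stage 2, R3 + R4 = 15.87 Ω.
Effective lower resistance at A: R2 ‖ 15.87 = 2.516 Ω.
V_A = 8.96 × 2.516/(14.4 + 2.516) = 1.333 V.
V_B = V_A × 0.3258 = 0.4341 V.

V_B ≈ 0.434 V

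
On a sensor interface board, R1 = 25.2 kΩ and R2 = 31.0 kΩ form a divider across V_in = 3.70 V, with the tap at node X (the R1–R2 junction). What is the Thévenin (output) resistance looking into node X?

Zeroing V_in shorts the top of R1 to ground, so R_th = R1 ‖ R2 = 13.90 kΩ.

R_th ≈ 13.9 kΩ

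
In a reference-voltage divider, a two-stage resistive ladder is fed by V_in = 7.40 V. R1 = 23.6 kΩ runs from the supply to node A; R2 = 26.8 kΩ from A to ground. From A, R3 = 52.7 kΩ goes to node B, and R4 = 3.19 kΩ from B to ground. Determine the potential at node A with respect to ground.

Looking into the second stage from A: R3 + R4 = 55.89 kΩ appears in parallel with R2.
R2 ‖ (R3+R4) = 18.11 kΩ.
V_A = 7.40 × 18.11/(23.6 + 18.11) = 3.213 V.

V_A ≈ 3.21 V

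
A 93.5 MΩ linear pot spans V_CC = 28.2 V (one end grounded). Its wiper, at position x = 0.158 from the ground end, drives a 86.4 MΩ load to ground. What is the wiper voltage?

Split the track: R_lower = x·R_p = 14.77 MΩ, R_upper = (1−x)·R_p = 78.73 MΩ.
R_L loads the lower segment: effective lower R = 12.62 MΩ.
Then V_out = V_CC · 12.62/(78.73 + 12.62) = 3.895 V.
(Unloaded: V_out = x·V_CC = 4.46 V.)

V_out ≈ 3.89 V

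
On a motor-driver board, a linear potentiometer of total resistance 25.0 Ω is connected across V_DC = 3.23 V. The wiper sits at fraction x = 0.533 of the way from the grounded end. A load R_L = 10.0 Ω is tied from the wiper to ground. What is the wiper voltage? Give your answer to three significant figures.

Split the track: R_lower = x·R_p = 13.33 Ω, R_upper = (1−x)·R_p = 11.67 Ω.
R_L loads the lower segment: effective lower R = 5.713 Ω.
Loaded-divider output: V_out = 3.23 × 0.3286 = 1.061 V.

V_out ≈ 1.06 V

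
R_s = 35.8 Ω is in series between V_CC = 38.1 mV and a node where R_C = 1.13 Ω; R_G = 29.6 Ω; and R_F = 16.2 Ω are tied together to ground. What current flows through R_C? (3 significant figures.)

Parallel bank: R_p = 1/(1/1.13 + 1/29.6 + 1/16.2) = 1.020 Ω.
Node voltage V_A = V_CC · R_p/(R_s + R_p) = 38.1 × 0.02770 = 1.055 mV.
Branch current I = V_A/R_C = 1.055/1.13 = 0.9340 mA.
(Equivalently: I_total = 1.035 mA, then current-divider fraction G_k/ΣG = 0.9026.)

I ≈ 0.934 mA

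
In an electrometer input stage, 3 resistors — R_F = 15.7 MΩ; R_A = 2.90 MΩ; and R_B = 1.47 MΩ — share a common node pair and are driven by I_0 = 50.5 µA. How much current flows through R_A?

Total conductance ΣG = 1/15.7 + 1/2.90 + 1/1.47 = 1.089 (units of 1/MΩ).
Current divider: I(R_A) = I_0 · G_k/ΣG = 50.5 × (0.3448/1.089) = 50.5 × 0.3167 = 15.99 µA.

I ≈ 16.0 µA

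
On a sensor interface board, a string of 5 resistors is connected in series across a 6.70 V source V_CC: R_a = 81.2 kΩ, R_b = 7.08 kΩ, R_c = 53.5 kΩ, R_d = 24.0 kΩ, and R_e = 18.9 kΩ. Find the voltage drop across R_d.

V ≈ 0.871 V

Series total: ΣR = 81.2 + 7.08 + 53.5 + 24.0 + 18.9 = 184.7 kΩ.
V = V_CC · R/ΣR = 6.70 × 0.1300 = 0.8707 V.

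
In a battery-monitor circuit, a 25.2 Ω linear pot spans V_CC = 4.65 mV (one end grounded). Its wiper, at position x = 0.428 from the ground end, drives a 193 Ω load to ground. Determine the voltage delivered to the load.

V_out ≈ 1.93 mV

Lower segment x·R_p = 10.79 Ω; upper segment (1−x)·R_p = 14.41 Ω.
Lower segment in parallel with the load: 10.79 ‖ 193 = 10.21 Ω.
Then V_out = V_CC · 10.21/(14.41 + 10.21) = 1.929 mV.
(Unloaded: V_out = x·V_CC = 1.99 mV.)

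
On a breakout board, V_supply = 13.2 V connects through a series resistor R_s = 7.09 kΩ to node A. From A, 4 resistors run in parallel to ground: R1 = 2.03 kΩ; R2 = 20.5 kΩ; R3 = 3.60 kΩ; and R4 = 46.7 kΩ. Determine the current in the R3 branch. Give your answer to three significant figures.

I ≈ 0.527 mA

Equivalent of the parallel group: R_p = 1.190 kΩ.
V_A = 13.2 × 1.190/8.280 = 1.897 V.
Branch current I = V_A/R3 = 1.897/3.60 = 0.5268 mA.
(Equivalently: I_total = 1.594 mA, then current-divider fraction G_k/ΣG = 0.3305.)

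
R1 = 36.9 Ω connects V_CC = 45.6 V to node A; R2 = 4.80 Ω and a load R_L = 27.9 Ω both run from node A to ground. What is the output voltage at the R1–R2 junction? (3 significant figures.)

First combine the lower leg with the load: R2 ‖ R_L = 4.095 Ω.
Now apply the divider: V_out = 45.6 × 0.09990 = 4.555 V.

V_out ≈ 4.56 V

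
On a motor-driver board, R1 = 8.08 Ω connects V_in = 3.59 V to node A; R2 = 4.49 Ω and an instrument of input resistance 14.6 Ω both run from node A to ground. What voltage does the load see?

V_out ≈ 1.07 V

R2 ‖ R_L = (4.49 × 14.6)/(4.49 + 14.6) = 3.434 Ω.
Then V_out = V_in · R2'/(R1 + R2') = 3.59 × 3.434/11.51 = 1.071 V.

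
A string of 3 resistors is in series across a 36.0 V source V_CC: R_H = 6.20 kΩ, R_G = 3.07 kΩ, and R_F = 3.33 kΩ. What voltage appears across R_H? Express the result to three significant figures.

V ≈ 17.7 V

Total series resistance ΣR = 6.20 + 3.07 + 3.33 = 12.60 kΩ.
Voltage divider: V = V_CC · (6.200 / 12.60) = 36.0 × 0.4921 = 17.71 V.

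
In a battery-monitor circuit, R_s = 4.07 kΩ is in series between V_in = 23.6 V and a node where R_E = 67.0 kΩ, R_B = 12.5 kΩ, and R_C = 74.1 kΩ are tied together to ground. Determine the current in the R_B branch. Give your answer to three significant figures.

I ≈ 1.31 mA

Combine the parallel branches: R_p = (1/67.0 + 1/12.5 + 1/74.1)⁻¹ = 9.223 kΩ.
Node voltage V_A = V_in · R_p/(R_s + R_p) = 23.6 × 0.6938 = 16.37 V.
Branch current I = V_A/R_B = 16.37/12.5 = 1.310 mA.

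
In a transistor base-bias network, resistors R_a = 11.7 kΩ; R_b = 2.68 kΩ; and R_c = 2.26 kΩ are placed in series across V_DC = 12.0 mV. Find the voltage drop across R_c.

V ≈ 1.63 mV

Series total: ΣR = 11.7 + 2.68 + 2.26 = 16.64 kΩ.
Voltage divider: V = V_DC · (2.260 / 16.64) = 12.0 × 0.1358 = 1.630 mV.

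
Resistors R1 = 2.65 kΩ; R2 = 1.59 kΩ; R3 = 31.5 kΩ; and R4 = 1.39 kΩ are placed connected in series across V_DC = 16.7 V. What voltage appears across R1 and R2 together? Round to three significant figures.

ΣR = 2.65 + 1.59 + 31.5 + 1.39 = 37.13 kΩ.
R_{R1..R2} = 2.65 + 1.59 = 4.240 kΩ.
Voltage divider: V = V_DC · (4.240 / 37.13) = 16.7 × 0.1142 = 1.907 V.

V ≈ 1.91 V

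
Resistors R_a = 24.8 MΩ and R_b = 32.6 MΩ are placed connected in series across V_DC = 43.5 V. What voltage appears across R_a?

ΣR = 24.8 + 32.6 = 57.40 MΩ.
Voltage divider: V = V_DC · (24.80 / 57.40) = 43.5 × 0.4321 = 18.79 V.

V ≈ 18.8 V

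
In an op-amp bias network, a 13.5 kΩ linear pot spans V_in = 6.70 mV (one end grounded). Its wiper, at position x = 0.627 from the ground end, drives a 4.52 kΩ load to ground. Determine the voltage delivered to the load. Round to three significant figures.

Split the track: R_lower = x·R_p = 8.464 kΩ, R_upper = (1−x)·R_p = 5.035 kΩ.
(x·R_p) ‖ R_L = 2.947 kΩ.
Loaded-divider output: V_out = 6.70 × 0.3691 = 2.473 mV.

V_out ≈ 2.47 mV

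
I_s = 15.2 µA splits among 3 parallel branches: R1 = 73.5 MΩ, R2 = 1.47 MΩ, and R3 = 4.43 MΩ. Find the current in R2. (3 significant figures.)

I ≈ 11.2 µA

Total conductance ΣG = 1/73.5 + 1/1.47 + 1/4.43 = 0.9196 (units of 1/MΩ).
R2 takes the fraction G_k/ΣG = 0.6803/0.9196 = 0.7397, so I = 15.2 × 0.7397 = 11.24 µA.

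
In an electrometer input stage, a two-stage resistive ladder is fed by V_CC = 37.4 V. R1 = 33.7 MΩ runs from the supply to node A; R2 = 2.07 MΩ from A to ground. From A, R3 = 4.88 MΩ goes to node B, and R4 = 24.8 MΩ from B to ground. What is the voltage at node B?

Looking into the second stage from A: R3 + R4 = 29.68 MΩ appears in parallel with R2.
Effective lower resistance at A: R2 ‖ 29.68 = 1.935 MΩ.
V_A = 37.4 × 1.935/(33.7 + 1.935) = 2.031 V.
V_B = V_A × 0.8356 = 1.697 V.

V_B ≈ 1.70 V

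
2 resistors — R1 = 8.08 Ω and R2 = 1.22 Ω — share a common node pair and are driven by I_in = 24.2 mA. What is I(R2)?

I ≈ 21.0 mA

With just two branches, the current splits inversely with resistance.
I(R2) = 24.2 × 8.08/(8.08 + 1.22) = 24.2 × 0.8688 = 21.03 mA.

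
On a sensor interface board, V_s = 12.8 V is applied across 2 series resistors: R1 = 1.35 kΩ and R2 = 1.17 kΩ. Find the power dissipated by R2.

The common current is I = 12.8/2.520 = 5.079 mA.
P = I²R = 25.80 × 1.17 = 30.19 mW.

P ≈ 30.2 mW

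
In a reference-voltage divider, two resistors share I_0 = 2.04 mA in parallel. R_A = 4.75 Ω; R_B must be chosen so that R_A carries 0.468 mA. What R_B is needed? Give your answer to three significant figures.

The fraction through R_A equals R_B/(R_A+R_B).
With f = 0.2294, R_B = R_A · f/(1−f) = 4.75 × 0.2977 = 1.414 Ω.

R_B ≈ 1.41 Ω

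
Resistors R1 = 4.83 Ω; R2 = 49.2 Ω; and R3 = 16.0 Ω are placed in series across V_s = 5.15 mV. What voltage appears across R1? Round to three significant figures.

V ≈ 0.355 mV

Total series resistance ΣR = 4.83 + 49.2 + 16.0 = 70.03 Ω.
V = V_s · R/ΣR = 5.15 × 0.06897 = 0.3552 mV.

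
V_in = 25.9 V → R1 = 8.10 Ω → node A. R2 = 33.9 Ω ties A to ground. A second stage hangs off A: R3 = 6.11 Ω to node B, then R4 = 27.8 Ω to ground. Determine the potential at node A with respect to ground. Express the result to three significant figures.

V_A ≈ 17.5 V

Looking into the second stage from A: R3 + R4 = 33.91 Ω appears in parallel with R2.
Effective lower resistance at A: R2 ‖ 33.91 = 16.95 Ω.
First divider: V_A = V_in · 16.95/(8.10 + 16.95) = 17.53 V.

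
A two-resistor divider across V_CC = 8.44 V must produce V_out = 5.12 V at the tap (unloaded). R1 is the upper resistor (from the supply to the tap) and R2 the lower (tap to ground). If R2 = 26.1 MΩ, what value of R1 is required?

R1 ≈ 16.9 MΩ

V_out/V_CC = R2/(R1+R2) = 0.6066.
R1 = R2·(1/k − 1) = 26.1 × 0.6484 = 16.92 MΩ.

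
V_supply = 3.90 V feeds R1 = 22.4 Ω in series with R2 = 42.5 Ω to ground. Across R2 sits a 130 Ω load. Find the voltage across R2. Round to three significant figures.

V_out ≈ 2.29 V

The load sits in parallel with R2, giving an effective lower resistance R2' = R2·R_L/(R2+R_L) = 32.03 Ω.
Now apply the divider: V_out = 3.90 × 0.5885 = 2.295 V.
(Unloaded it would be 2.55 V; the load pulls it down.)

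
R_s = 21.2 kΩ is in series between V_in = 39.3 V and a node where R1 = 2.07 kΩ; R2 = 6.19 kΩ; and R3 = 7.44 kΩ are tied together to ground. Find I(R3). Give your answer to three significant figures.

I ≈ 0.302 mA

Equivalent of the parallel group: R_p = 1.284 kΩ.
Node voltage V_A = V_in · R_p/(R_s + R_p) = 39.3 × 0.05709 = 2.244 V.
Branch current I = V_A/R3 = 2.244/7.44 = 0.3016 mA.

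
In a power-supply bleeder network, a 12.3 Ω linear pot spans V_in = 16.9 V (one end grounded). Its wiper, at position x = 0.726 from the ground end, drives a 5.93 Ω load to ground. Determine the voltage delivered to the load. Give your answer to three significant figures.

Split the track: R_lower = x·R_p = 8.930 Ω, R_upper = (1−x)·R_p = 3.370 Ω.
Lower segment in parallel with the load: 8.930 ‖ 5.93 = 3.564 Ω.
Then V_out = V_in · 3.564/(3.370 + 3.564) = 8.686 V.
(Unloaded: V_out = x·V_in = 12.3 V.)

V_out ≈ 8.69 V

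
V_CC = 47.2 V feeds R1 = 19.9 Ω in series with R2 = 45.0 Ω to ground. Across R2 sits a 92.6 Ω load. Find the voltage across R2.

R2 ‖ R_L = (45.0 × 92.6)/(45.0 + 92.6) = 30.28 Ω.
Now apply the divider: V_out = 47.2 × 0.6035 = 28.48 V.

V_out ≈ 28.5 V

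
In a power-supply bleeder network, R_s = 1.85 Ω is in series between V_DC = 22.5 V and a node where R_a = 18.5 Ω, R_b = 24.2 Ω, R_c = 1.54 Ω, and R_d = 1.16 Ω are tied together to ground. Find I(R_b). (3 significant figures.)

I ≈ 0.234 A

Equivalent of the parallel group: R_p = 0.6224 Ω.
Node voltage V_A = V_DC · R_p/(R_s + R_p) = 22.5 × 0.2517 = 5.664 V.
Branch current I = V_A/R_b = 5.664/24.2 = 0.2340 A.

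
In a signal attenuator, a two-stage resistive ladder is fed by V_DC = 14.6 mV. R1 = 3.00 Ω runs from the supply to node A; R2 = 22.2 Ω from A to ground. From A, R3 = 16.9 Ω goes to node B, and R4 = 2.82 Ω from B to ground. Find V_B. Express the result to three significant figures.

The second stage (R3 + R4 = 19.72 Ω) loads node A in parallel with R2.
Effective lower resistance at A: R2 ‖ 19.72 = 10.44 Ω.
First divider: V_A = V_DC · 10.44/(3.00 + 10.44) = 11.34 mV.
V_B = V_A × 0.1430 = 1.622 mV.

V_B ≈ 1.62 mV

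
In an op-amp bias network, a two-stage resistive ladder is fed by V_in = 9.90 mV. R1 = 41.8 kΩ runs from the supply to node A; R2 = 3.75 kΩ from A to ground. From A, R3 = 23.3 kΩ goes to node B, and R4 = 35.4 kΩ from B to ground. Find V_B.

V_B ≈ 0.464 mV

Looking into the second stage from A: R3 + R4 = 58.70 kΩ appears in parallel with R2.
R2 ‖ (R3+R4) = 3.525 kΩ.
V_A = 9.90 × 3.525/(41.8 + 3.525) = 0.7699 mV.
Stage 2 is unloaded, so V_B = V_A · R4/(R3+R4) = 0.7699 × 35.4/58.70 = 0.4643 mV.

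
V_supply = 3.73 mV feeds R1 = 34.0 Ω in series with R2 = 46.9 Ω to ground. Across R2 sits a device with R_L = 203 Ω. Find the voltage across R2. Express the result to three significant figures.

R2 ‖ R_L = (46.9 × 203)/(46.9 + 203) = 38.10 Ω.
Now apply the divider: V_out = 3.73 × 0.5284 = 1.971 mV.
(Unloaded it would be 2.16 mV; the load pulls it down.)

V_out ≈ 1.97 mV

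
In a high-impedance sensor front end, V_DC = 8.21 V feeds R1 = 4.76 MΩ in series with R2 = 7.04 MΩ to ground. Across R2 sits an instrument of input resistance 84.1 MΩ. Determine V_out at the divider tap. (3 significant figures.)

V_out ≈ 4.74 V

R2 ‖ R_L = (7.04 × 84.1)/(7.04 + 84.1) = 6.496 MΩ.
Voltage divider with the loaded lower leg: V_out = 8.21 × 6.496/(4.76 + 6.496) = 8.21 × 0.5771 = 4.738 V.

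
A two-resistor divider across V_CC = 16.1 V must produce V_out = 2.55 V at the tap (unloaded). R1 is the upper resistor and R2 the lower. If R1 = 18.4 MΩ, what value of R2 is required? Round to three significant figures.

Required fraction k = V_out/V_CC = 0.1584.
R2 = R1 · 0.1584/(1 − 0.1584) = 3.463 MΩ.

R2 ≈ 3.46 MΩ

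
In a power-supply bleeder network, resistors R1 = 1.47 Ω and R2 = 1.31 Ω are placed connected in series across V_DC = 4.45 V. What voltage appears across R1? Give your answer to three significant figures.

Total series resistance ΣR = 1.47 + 1.31 = 2.780 Ω.
V = V_DC · R/ΣR = 4.45 × 0.5288 = 2.353 V.

V ≈ 2.35 V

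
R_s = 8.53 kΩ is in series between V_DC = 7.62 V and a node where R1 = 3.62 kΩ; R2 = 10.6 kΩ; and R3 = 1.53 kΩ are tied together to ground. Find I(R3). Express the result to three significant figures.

Parallel bank: R_p = 1/(1/3.62 + 1/10.6 + 1/1.53) = 0.9764 kΩ.
Node voltage V_A = V_DC · R_p/(R_s + R_p) = 7.62 × 0.1027 = 0.7826 V.
I(R3) = V_A / R3 = 0.7826/1.53 = 0.5115 mA.
(Equivalently: I_total = 0.8016 mA, then current-divider fraction G_k/ΣG = 0.6382.)

I ≈ 0.512 mA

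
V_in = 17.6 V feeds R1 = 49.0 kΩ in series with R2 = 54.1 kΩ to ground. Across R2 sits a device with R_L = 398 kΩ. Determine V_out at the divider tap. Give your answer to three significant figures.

First combine the lower leg with the load: R2 ‖ R_L = 47.63 kΩ.
Now apply the divider: V_out = 17.6 × 0.4929 = 8.675 V.

V_out ≈ 8.67 V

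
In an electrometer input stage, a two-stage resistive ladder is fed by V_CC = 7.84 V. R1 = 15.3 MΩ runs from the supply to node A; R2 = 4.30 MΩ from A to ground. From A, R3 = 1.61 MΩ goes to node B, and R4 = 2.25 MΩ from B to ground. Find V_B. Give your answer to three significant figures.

V_B ≈ 0.536 V

Looking into the second stage from A: R3 + R4 = 3.860 MΩ appears in parallel with R2.
Effective lower resistance at A: R2 ‖ 3.860 = 2.034 MΩ.
V_A = 7.84 × 2.034/(15.3 + 2.034) = 0.9200 V.
Then the unloaded second divider: V_B = V_A × R4/(R3+R4) = 0.9200 × 0.5829 = 0.5363 V.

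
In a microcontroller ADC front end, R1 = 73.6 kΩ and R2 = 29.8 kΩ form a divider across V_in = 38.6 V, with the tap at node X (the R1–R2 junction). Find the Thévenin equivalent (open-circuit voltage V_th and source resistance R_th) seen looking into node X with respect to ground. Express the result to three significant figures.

V_th ≈ 11.1 V, R_th ≈ 21.2 kΩ

With X open, the divider is unloaded: V_th = 38.6 × 29.8/103.4 = 11.12 V.
Looking into X with the source shorted: R_th = R1·R2/(R1+R2) = 73.60 × 29.8/103.4 = 21.21 kΩ.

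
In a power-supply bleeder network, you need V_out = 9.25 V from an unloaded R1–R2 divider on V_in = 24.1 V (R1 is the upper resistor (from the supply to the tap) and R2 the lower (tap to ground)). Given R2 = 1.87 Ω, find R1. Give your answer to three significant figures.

R1 ≈ 3.00 Ω

The divider ratio is R2/(R1+R2) = 9.25/24.1 = 0.3838.
Rearranging, R1 = R2·(1−k)/k = 1.87 × 1.605 = 3.002 Ω.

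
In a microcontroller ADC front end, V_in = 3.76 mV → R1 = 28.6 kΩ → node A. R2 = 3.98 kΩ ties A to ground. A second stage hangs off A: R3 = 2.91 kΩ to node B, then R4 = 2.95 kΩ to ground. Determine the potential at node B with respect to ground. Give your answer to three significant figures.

V_B ≈ 0.145 mV

Looking into the second stage from A: R3 + R4 = 5.860 kΩ appears in parallel with R2.
R2 ‖ (R3+R4) = 2.370 kΩ.
First divider: V_A = V_in · 2.370/(28.6 + 2.370) = 0.2878 mV.
Then the unloaded second divider: V_B = V_A × R4/(R3+R4) = 0.2878 × 0.5034 = 0.1449 mV.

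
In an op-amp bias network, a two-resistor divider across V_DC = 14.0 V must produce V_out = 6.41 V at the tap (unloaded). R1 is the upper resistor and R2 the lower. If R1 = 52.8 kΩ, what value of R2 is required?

Required fraction k = V_out/V_DC = 0.4579.
So R2 = R1 · V_out/(V_DC − V_out) = 52.8 × 6.41/(14.0 − 6.41) = 52.8 × 0.8445 = 44.59 kΩ.

R2 ≈ 44.6 kΩ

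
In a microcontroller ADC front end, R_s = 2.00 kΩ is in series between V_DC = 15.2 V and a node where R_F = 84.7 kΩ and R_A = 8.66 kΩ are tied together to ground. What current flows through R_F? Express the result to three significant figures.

Combine the parallel branches: R_p = (1/84.7 + 1/8.66)⁻¹ = 7.857 kΩ.
V_A = 15.2 × 7.857/9.857 = 12.12 V.
I(R_F) = V_A / R_F = 12.12/84.7 = 0.1430 mA.
(Check via current divider: I_total = 1.542 mA; share G_k/ΣG = 0.09276 → same result.)

I ≈ 0.143 mA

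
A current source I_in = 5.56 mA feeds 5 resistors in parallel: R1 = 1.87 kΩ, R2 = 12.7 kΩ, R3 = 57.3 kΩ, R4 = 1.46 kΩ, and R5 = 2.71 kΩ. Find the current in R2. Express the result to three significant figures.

ΣG = 1/1.87 + 1/12.7 + 1/57.3 + 1/1.46 + 1/2.71 = 1.685.
Current divider: I(R2) = I_in · G_k/ΣG = 5.56 × (0.07874/1.685) = 5.56 × 0.04673 = 0.2598 mA.

I ≈ 0.260 mA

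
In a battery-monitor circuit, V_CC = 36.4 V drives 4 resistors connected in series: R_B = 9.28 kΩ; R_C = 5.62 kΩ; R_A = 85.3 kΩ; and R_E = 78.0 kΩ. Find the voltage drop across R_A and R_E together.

Series total: ΣR = 9.28 + 5.62 + 85.3 + 78.0 = 178.2 kΩ.
R_{R_A..R_E} = 85.3 + 78.0 = 163.3 kΩ.
V = V_CC · R/ΣR = 36.4 × 0.9164 = 33.36 V.

V ≈ 33.4 V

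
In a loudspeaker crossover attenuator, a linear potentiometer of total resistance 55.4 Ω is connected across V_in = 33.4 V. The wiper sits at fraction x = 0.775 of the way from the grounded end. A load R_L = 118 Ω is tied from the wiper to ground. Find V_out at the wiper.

Split the track: R_lower = x·R_p = 42.94 Ω, R_upper = (1−x)·R_p = 12.46 Ω.
R_L loads the lower segment: effective lower R = 31.48 Ω.
V_out = 33.4 × 31.48/(12.46 + 31.48) = 23.93 V.
(Unloaded: V_out = x·V_in = 25.9 V.)

V_out ≈ 23.9 V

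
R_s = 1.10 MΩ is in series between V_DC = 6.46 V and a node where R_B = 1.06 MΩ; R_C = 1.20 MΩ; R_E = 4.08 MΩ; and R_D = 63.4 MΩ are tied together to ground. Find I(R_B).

Combine the parallel branches: R_p = (1/1.06 + 1/1.20 + 1/4.08 + 1/63.4)⁻¹ = 0.4908 MΩ.
V_A by voltage divider: V_A = 6.46 × 0.4908/(1.10 + 0.4908) = 1.993 V.
I(R_B) = V_A / R_B = 1.993/1.06 = 1.880 µA.

I ≈ 1.88 µA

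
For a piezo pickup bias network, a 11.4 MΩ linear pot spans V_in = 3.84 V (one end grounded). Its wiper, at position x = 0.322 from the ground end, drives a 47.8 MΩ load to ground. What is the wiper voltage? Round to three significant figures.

V_out ≈ 1.18 V

Split the track: R_lower = x·R_p = 3.671 MΩ, R_upper = (1−x)·R_p = 7.729 MΩ.
(x·R_p) ‖ R_L = 3.409 MΩ.
V_out = 3.84 × 3.409/(7.729 + 3.409) = 1.175 V.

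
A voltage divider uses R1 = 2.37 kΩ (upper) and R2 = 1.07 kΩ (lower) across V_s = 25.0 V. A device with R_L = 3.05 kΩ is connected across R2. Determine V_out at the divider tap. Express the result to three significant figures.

V_out ≈ 6.26 V

The load sits in parallel with R2, giving an effective lower resistance R2' = R2·R_L/(R2+R_L) = 0.7921 kΩ.
Now apply the divider: V_out = 25.0 × 0.2505 = 6.263 V.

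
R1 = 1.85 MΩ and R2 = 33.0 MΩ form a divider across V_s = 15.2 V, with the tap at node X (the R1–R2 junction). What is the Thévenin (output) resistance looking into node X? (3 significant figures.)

R_th ≈ 1.75 MΩ

Zeroing V_s shorts the top of R1 to ground, so R_th = R1 ‖ R2 = 1.752 MΩ.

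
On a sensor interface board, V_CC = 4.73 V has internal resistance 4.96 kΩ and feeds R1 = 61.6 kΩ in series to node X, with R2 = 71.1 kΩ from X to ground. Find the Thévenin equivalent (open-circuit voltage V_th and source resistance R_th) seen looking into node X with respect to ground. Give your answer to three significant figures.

R1' = 4.96 + 61.6 = 66.56 kΩ (source resistance + R1).
Open-circuit (no load on X): V_th = V_CC · R2/(R1' + R2) = 4.73 × 71.1/(66.56 + 71.1) = 2.443 V.
Zeroing V_CC shorts the top of R1' to ground, so R_th = R1' ‖ R2 = 34.38 kΩ.

V_th ≈ 2.44 V, R_th ≈ 34.4 kΩ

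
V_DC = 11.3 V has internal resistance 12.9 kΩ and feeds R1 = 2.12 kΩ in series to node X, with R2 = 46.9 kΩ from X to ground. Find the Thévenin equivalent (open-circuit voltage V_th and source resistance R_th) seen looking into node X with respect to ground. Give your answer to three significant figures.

V_th ≈ 8.56 V, R_th ≈ 11.4 kΩ

R1' = 12.9 + 2.12 = 15.02 kΩ (source resistance + R1).
V_th is the unloaded tap voltage: V_DC · R2/(R1'+R2) = 11.3 × 0.7574 = 8.559 V.
Looking into X with the source shorted: R_th = R1'·R2/(R1'+R2) = 15.02 × 46.9/61.92 = 11.38 kΩ.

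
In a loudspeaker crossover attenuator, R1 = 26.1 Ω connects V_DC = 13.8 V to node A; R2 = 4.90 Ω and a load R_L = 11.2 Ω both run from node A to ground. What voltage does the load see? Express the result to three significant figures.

First combine the lower leg with the load: R2 ‖ R_L = 3.409 Ω.
Now apply the divider: V_out = 13.8 × 0.1155 = 1.594 V.
(Unloaded it would be 2.18 V; the load pulls it down.)

V_out ≈ 1.59 V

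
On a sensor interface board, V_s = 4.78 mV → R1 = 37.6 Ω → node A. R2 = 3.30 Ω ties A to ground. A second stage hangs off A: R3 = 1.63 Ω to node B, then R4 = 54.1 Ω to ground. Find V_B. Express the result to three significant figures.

V_B ≈ 0.355 mV

Node A sees R2 in parallel with the series input of stage 2, R3 + R4 = 55.73 Ω.
R2 ‖ (R3+R4) = 3.116 Ω.
First divider: V_A = V_s · 3.116/(37.6 + 3.116) = 0.3658 mV.
Stage 2 is unloaded, so V_B = V_A · R4/(R3+R4) = 0.3658 × 54.1/55.73 = 0.3551 mV.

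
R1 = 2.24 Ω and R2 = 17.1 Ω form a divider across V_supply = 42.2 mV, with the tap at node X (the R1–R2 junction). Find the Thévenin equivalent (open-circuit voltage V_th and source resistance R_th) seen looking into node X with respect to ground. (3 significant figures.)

With X open, the divider is unloaded: V_th = 42.2 × 17.1/19.34 = 37.31 mV.
Zeroing V_supply shorts the top of R1 to ground, so R_th = R1 ‖ R2 = 1.981 Ω.

V_th ≈ 37.3 mV, R_th ≈ 1.98 Ω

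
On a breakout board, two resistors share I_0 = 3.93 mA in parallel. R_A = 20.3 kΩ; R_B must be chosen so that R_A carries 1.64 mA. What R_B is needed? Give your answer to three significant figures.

R_B ≈ 14.5 kΩ

In a two-way split, I_A/I_0 = R_B/(R_A + R_B).
With f = 0.4173, R_B = R_A · f/(1−f) = 20.3 × 0.7162 = 14.54 kΩ.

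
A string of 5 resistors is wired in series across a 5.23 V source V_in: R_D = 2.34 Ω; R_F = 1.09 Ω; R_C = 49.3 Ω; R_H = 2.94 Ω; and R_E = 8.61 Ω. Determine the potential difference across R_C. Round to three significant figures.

ΣR = 2.34 + 1.09 + 49.3 + 2.94 + 8.61 = 64.28 Ω.
V = V_in · R/ΣR = 5.23 × 0.7670 = 4.011 V.

V ≈ 4.01 V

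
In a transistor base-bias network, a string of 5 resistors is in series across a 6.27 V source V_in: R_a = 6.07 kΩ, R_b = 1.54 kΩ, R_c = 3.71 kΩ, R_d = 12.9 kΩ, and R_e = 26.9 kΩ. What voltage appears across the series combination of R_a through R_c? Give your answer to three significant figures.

V ≈ 1.39 V

ΣR = 6.07 + 1.54 + 3.71 + 12.9 + 26.9 = 51.12 kΩ.
R_{R_a..R_c} = 6.07 + 1.54 + 3.71 = 11.32 kΩ.
Voltage divider: V = V_in · (11.32 / 51.12) = 6.27 × 0.2214 = 1.388 V.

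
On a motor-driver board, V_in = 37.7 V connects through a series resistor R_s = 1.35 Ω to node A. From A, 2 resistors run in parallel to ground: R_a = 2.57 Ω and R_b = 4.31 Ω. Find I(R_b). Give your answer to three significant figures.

Equivalent of the parallel group: R_p = 1.610 Ω.
V_A by voltage divider: V_A = 37.7 × 1.610/(1.35 + 1.610) = 20.51 V.
Branch current I = V_A/R_b = 20.51/4.31 = 4.758 A.

I ≈ 4.76 A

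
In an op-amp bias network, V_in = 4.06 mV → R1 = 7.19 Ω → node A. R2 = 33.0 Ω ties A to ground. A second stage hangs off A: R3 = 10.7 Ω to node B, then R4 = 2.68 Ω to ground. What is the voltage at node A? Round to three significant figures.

The second stage (R3 + R4 = 13.38 Ω) loads node A in parallel with R2.
Effective lower resistance at A: R2 ‖ 13.38 = 9.520 Ω.
V_A = 4.06 × 9.520/(7.19 + 9.520) = 2.313 mV.

V_A ≈ 2.31 mV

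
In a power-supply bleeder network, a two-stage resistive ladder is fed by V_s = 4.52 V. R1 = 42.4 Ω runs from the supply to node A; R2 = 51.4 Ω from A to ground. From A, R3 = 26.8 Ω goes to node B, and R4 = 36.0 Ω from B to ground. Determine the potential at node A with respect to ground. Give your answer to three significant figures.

The second stage (R3 + R4 = 62.80 Ω) loads node A in parallel with R2.
Effective lower resistance at A: R2 ‖ 62.80 = 28.27 Ω.
V_A = 4.52 × 28.27/(42.4 + 28.27) = 1.808 V.

V_A ≈ 1.81 V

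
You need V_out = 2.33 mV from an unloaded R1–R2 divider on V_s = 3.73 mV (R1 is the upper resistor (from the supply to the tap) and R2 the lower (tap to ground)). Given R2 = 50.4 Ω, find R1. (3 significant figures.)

R1 ≈ 30.3 Ω

V_out/V_s = R2/(R1+R2) = 0.6247.
So R1 = R2 · (V_s/V_out − 1) = 50.4 × (3.73/2.33 − 1) = 50.4 × 0.6009 = 30.28 Ω.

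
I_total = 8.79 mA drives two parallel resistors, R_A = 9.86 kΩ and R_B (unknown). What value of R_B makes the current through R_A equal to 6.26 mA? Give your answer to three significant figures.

R_B ≈ 24.4 kΩ

Two-branch current divider: I_A = I_total · R_B/(R_A + R_B).
6.26/8.79 = R_B/(R_A + R_B) → R_B = R_A · (0.7122)/(1 − 0.7122) = 9.86 × 2.474 = 24.40 kΩ.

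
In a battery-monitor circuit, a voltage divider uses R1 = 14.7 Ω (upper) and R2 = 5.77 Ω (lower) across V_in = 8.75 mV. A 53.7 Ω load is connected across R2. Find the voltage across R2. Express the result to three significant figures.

V_out ≈ 2.29 mV

R2 ‖ R_L = (5.77 × 53.7)/(5.77 + 53.7) = 5.210 Ω.
Voltage divider with the loaded lower leg: V_out = 8.75 × 5.210/(14.7 + 5.210) = 8.75 × 0.2617 = 2.290 mV.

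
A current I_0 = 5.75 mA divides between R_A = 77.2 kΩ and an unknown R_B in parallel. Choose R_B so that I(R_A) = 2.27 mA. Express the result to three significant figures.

Two-branch current divider: I_A = I_0 · R_B/(R_A + R_B).
2.27/5.75 = R_B/(R_A + R_B) → R_B = R_A · (0.3948)/(1 − 0.3948) = 77.2 × 0.6523 = 50.36 kΩ.

R_B ≈ 50.4 kΩ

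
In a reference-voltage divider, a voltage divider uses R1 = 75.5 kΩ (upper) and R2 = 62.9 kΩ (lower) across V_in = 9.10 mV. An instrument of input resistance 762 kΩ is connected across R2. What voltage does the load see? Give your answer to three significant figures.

First combine the lower leg with the load: R2 ‖ R_L = 58.10 kΩ.
Voltage divider with the loaded lower leg: V_out = 9.10 × 58.10/(75.5 + 58.10) = 9.10 × 0.4349 = 3.958 mV.

V_out ≈ 3.96 mV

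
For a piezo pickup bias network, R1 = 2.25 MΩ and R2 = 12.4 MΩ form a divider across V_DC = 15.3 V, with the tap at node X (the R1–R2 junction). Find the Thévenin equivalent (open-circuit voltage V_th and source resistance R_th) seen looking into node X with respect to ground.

V_th is the unloaded tap voltage: V_DC · R2/(R1+R2) = 15.3 × 0.8464 = 12.95 V.
With V_DC suppressed (replaced by a short), R_th = R1 ‖ R2 = (2.250 × 12.4)/(2.250 + 12.4) = 1.904 MΩ.

V_th ≈ 13.0 V, R_th ≈ 1.90 MΩ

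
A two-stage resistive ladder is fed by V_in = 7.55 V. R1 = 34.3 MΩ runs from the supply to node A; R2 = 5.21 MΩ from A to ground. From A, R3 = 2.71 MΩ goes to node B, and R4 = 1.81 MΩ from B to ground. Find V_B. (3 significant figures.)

V_B ≈ 0.199 V

Looking into the second stage from A: R3 + R4 = 4.520 MΩ appears in parallel with R2.
Effective lower resistance at A: R2 ‖ 4.520 = 2.420 MΩ.
First divider: V_A = V_in · 2.420/(34.3 + 2.420) = 0.4976 V.
V_B = V_A × 0.4004 = 0.1993 V.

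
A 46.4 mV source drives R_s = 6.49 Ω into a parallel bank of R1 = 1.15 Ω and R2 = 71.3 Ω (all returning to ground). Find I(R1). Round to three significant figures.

I ≈ 5.99 mA

Combine the parallel branches: R_p = (1/1.15 + 1/71.3)⁻¹ = 1.132 Ω.
V_A by voltage divider: V_A = 46.4 × 1.132/(6.49 + 1.132) = 6.890 mV.
Branch current I = V_A/R1 = 6.890/1.15 = 5.991 mA.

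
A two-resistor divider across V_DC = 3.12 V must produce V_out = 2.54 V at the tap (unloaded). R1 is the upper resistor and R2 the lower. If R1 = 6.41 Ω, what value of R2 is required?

R2 ≈ 28.1 Ω

V_out/V_DC = R2/(R1+R2) = 0.8141.
Rearranging, R2 = R1·k/(1−k) = 6.41 × 4.379 = 28.07 Ω.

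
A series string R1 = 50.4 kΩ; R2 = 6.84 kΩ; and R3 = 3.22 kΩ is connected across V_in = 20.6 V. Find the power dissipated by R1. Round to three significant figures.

Series current I = V_in/ΣR = 20.6/60.46 = 0.3407 mA.
P(R1) = I²·R1 = (0.3407)² × 50.4 = 5.851 mW.

P ≈ 5.85 mW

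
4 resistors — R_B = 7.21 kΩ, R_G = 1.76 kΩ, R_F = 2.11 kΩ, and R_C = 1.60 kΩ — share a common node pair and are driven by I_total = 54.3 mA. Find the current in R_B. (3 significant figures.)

ΣG = 1/7.21 + 1/1.76 + 1/2.11 + 1/1.60 = 1.806.
By the current-divider rule, I = I_total · G_k/ΣG = 54.3 × 0.07681 = 4.171 mA.

I ≈ 4.17 mA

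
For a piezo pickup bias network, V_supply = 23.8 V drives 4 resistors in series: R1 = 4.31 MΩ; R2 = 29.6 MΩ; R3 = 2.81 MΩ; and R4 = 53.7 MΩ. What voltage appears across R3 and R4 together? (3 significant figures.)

V ≈ 14.9 V

Series total: ΣR = 4.31 + 29.6 + 2.81 + 53.7 = 90.42 MΩ.
R_{R3..R4} = 2.81 + 53.7 = 56.51 MΩ.
Voltage divider: V = V_supply · (56.51 / 90.42) = 23.8 × 0.6250 = 14.87 V.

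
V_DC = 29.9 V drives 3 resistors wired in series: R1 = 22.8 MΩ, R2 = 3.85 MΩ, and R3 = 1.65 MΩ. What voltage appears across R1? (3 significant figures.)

Total series resistance ΣR = 22.8 + 3.85 + 1.65 = 28.30 MΩ.
V = V_DC · R/ΣR = 29.9 × 0.8057 = 24.09 V.

V ≈ 24.1 V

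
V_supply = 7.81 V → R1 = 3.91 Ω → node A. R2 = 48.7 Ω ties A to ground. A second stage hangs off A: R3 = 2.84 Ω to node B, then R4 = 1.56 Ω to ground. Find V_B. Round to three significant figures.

V_B ≈ 1.41 V

Looking into the second stage from A: R3 + R4 = 4.400 Ω appears in parallel with R2.
R2 ‖ (R3+R4) = 4.035 Ω.
First divider: V_A = V_supply · 4.035/(3.91 + 4.035) = 3.967 V.
V_B = V_A × 0.3545 = 1.406 V.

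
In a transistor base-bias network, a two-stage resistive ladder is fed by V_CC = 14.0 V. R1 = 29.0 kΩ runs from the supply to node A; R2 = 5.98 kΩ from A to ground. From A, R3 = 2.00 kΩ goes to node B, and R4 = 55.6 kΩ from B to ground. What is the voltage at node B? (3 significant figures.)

Looking into the second stage from A: R3 + R4 = 57.60 kΩ appears in parallel with R2.
Effective lower resistance at A: R2 ‖ 57.60 = 5.418 kΩ.
So V_A = 14.0 × 0.1574 = 2.204 V.
Then the unloaded second divider: V_B = V_A × R4/(R3+R4) = 2.204 × 0.9653 = 2.127 V.

V_B ≈ 2.13 V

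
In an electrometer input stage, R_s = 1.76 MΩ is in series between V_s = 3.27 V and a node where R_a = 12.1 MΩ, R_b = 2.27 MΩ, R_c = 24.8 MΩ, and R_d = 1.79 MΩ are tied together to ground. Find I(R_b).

Parallel bank: R_p = 1/(1/12.1 + 1/2.27 + 1/24.8 + 1/1.79) = 0.8911 MΩ.
Node voltage V_A = V_s · R_p/(R_s + R_p) = 3.27 × 0.3361 = 1.099 V.
Branch current I = V_A/R_b = 1.099/2.27 = 0.4842 µA.
(Check via current divider: I_total = 1.233 µA; share G_k/ΣG = 0.3926 → same result.)

I ≈ 0.484 µA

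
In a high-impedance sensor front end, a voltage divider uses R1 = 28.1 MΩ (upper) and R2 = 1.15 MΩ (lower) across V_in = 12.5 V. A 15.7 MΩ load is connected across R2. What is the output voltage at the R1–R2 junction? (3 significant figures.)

V_out ≈ 0.459 V

The load sits in parallel with R2, giving an effective lower resistance R2' = R2·R_L/(R2+R_L) = 1.072 MΩ.
Voltage divider with the loaded lower leg: V_out = 12.5 × 1.072/(28.1 + 1.072) = 12.5 × 0.03673 = 0.4591 V.
(Unloaded it would be 0.491 V; the load pulls it down.)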